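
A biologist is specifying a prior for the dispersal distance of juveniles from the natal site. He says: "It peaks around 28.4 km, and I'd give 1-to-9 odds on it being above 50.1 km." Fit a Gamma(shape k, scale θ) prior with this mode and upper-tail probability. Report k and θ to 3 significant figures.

Gamma(k,θ) with k>1 has mode (k−1)θ, so θ = 28.4/(k−1).
Need P(X < 50.1) = 0.9 with θ tied to k this way. Start at k = 2, θ = 28.4: P(X<50.1) ≈ 0.526.
Too low — raise k to concentrate. Iterating converges to k ≈ 6.9.
Then θ = 28.4/(6.9−1) ≈ 4.81.

k ≈ 6.9, θ ≈ 4.81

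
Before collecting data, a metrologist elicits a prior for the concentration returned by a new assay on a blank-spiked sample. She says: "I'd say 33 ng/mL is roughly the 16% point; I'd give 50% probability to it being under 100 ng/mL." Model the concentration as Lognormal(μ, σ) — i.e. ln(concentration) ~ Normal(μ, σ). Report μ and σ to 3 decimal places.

If T ~ Lognormal(μ,σ) then ln T ~ Normal(μ,σ), so the p-quantile of ln T is μ + z_p·σ.
ln(33) = 3.497 and ln(100) = 4.605; z_{0.16} = -0.9945, z_{0.5} = 0.
σ = (4.605 − 3.497)/(0 − (-0.9945)) = 1.115.
μ = 3.497 − (-0.9945)·1.115 = 4.605.

μ ≈ 4.605, σ ≈ 1.115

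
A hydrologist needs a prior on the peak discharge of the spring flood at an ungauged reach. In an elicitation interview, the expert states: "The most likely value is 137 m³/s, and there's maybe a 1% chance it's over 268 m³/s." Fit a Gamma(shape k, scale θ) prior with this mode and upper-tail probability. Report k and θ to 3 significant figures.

k ≈ 12, θ ≈ 12.5

Gamma(k,θ) with k>1 has mode (k−1)θ, so θ = 137/(k−1).
Need P(X < 268) = 0.99 with θ tied to k this way. Start at k = 2, θ = 137: P(X<268) ≈ 0.582.
Too low — raise k to concentrate. Iterating converges to k ≈ 12.
Then θ = 137/(12−1) ≈ 12.5.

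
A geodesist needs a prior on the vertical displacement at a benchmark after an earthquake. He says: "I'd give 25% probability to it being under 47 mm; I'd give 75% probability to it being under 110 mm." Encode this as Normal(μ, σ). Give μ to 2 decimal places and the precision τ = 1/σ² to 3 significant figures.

The p-quantile of Normal(μ,σ) is μ + z_p·σ, with z_{0.25} = -0.6745 and z_{0.75} = 0.6745.
Eliminate σ: μ = (z₂·x₁ − z₁·x₂)/(z₂ − z₁) = (0.6745·47 − (-0.6745)·110)/1.349 = 78.50.
Then σ = (x₂ − x₁)/(z₂ − z₁) = (110 − 47)/1.349 = 46.70.
Precision τ = 1/σ² = 1/46.7² = 0.000458.

μ = 78.50, τ = 0.000458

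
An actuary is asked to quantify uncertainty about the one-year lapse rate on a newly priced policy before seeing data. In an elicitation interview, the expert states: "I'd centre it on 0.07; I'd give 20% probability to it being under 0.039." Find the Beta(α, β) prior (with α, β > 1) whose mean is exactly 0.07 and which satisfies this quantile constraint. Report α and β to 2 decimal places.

α ≈ 3.44, β ≈ 45.74

With mean 0.07 fixed, write α = 0.07s, β = 0.93s where s = α+β.
Need P(θ < 0.039) = 0.2 under Beta(0.07s, 0.93s). Normal approximation: (q−m)/√(m(1−m)/s) ≈ z_{0.2} = -0.842, so s ≈ 0.07·0.93·(-0.842)²/(0.039−0.07)² = 48.0.
At s = 48.0: P(θ<0.039) ≈ 0.204. Adjusting to match 0.2 gives s ≈ 49.18.
So α = 0.07·49.18 ≈ 3.44, β = 0.93·49.18 ≈ 45.74.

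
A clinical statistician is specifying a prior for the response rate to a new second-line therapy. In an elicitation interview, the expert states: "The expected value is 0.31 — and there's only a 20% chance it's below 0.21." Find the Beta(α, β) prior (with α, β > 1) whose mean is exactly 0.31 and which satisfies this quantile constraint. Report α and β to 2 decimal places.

With mean 0.31 fixed, write α = 0.31s, β = 0.69s where s = α+β.
Need P(θ < 0.21) = 0.2 under Beta(0.31s, 0.69s). Normal approximation: (q−m)/√(m(1−m)/s) ≈ z_{0.2} = -0.842, so s ≈ 0.31·0.69·(-0.842)²/(0.21−0.31)² = 15.2.
At s = 15.2: P(θ<0.21) ≈ 0.205. Adjusting to match 0.2 gives s ≈ 15.70.
So α = 0.31·15.70 ≈ 4.87, β = 0.69·15.70 ≈ 10.83.

α ≈ 4.87, β ≈ 10.83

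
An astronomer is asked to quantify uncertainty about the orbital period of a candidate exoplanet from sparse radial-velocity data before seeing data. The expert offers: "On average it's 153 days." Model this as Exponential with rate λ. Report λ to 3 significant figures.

λ ≈ 0.00654

Exponential mean = 1/λ, so λ = 1/153.0 = 0.00654.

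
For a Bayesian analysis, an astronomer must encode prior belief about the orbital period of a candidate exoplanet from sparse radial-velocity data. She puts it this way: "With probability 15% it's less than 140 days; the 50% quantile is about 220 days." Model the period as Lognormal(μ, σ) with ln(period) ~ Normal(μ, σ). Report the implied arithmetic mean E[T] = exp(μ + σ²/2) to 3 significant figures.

If T ~ Lognormal(μ,σ) then ln T ~ Normal(μ,σ), so the p-quantile of ln T is μ + z_p·σ.
ln(140) = 4.942 and ln(220) = 5.394; z_{0.15} = -1.036, z_{0.5} = 0.
σ = (5.394 − 4.942)/(0 − (-1.036)) = 0.436.
μ = 4.942 − (-1.036)·0.436 = 5.394.
E[T] = exp(μ + σ²/2) = exp(5.394 + 0.0951) = 242 days.

E[T] ≈ 242 days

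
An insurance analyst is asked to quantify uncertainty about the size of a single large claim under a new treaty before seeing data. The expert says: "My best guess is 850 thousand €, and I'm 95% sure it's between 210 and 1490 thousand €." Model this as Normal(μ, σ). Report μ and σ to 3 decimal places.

A symmetric 95% interval runs μ ± z·σ with z = 1.96.
Half-width = 640, so σ = 640/1.96 = 326.537.
μ is the stated best guess, 850.000.

μ = 850.000, σ = 326.537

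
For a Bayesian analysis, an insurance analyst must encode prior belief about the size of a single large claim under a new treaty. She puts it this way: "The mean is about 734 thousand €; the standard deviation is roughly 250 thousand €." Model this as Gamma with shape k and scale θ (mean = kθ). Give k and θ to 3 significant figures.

For Gamma(k, scale θ): mean = kθ, variance = kθ², so CV = 1/√k.
CV = SD/mean = 250/734 = 0.3406, hence k = 1/CV² = 8.62.
Then θ = mean/k = 734/8.62 = 85.1.

k ≈ 8.62, θ ≈ 85.1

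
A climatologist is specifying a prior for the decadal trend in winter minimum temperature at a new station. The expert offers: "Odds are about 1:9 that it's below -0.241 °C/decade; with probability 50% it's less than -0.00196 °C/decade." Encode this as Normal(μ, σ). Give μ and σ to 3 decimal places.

μ = -0.002, σ = 0.187

For Normal(μ,σ), the p-quantile is μ + z_p·σ. Here z_{0.1} = -1.282, z_{0.5} = 0.
So -0.241 = μ − 1.282σ and -0.00196 = μ + 0σ.
Subtracting: σ = (-0.00196 − -0.241)/(0 − (-1.282)) = 0.187.
Then μ = -0.241 − (-1.282)·0.187 = -0.002.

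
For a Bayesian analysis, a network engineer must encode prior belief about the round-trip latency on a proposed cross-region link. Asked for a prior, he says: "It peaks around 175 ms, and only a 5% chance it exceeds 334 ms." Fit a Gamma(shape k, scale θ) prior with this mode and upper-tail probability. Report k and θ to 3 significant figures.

Gamma(k,θ) with k>1 has mode (k−1)θ, so θ = 175/(k−1).
Need P(X < 334) = 0.95 with θ tied to k this way. Start at k = 2, θ = 175: P(X<334) ≈ 0.569.
Too low — raise k to concentrate. Iterating converges to k ≈ 7.65.
Then θ = 175/(7.65−1) ≈ 26.3.

k ≈ 7.65, θ ≈ 26.3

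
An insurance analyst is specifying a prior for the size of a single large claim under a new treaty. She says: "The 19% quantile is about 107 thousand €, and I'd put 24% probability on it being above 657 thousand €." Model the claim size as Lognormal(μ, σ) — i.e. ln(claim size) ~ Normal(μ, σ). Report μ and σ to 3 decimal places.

μ ≈ 5.679, σ ≈ 1.146

If T ~ Lognormal(μ,σ) then ln T ~ Normal(μ,σ), so the p-quantile of ln T is μ + z_p·σ.
ln(107) = 4.673 and ln(657) = 6.488; z_{0.19} = -0.8779, z_{0.76} = 0.7063.
σ = (6.488 − 4.673)/(0.7063 − (-0.8779)) = 1.146.
μ = 4.673 − (-0.8779)·1.146 = 5.679.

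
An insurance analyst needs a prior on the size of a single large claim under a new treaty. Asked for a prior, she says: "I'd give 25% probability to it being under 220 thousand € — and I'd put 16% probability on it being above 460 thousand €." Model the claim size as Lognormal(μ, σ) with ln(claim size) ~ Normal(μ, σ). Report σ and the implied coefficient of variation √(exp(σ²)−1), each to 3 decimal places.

σ ≈ 0.442, CV ≈ 0.464

If T ~ Lognormal(μ,σ) then ln T ~ Normal(μ,σ), so the p-quantile of ln T is μ + z_p·σ.
ln(220) = 5.394 and ln(460) = 6.131; z_{0.25} = -0.6745, z_{0.84} = 0.9945.
σ = (6.131 − 5.394)/(0.9945 − (-0.6745)) = 0.442.
μ = 5.394 − (-0.6745)·0.442 = 5.692.
CV = √(exp(σ²)−1) = √(exp(0.1953)−1) = 0.464.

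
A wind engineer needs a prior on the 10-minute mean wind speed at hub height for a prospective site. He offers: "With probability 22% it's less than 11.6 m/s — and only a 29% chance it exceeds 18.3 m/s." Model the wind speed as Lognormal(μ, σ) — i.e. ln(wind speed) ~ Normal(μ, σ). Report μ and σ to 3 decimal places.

If T ~ Lognormal(μ,σ) then ln T ~ Normal(μ,σ), so the p-quantile of ln T is μ + z_p·σ.
ln(11.6) = 2.451 and ln(18.3) = 2.907; z_{0.22} = -0.7722, z_{0.71} = 0.5534.
σ = (2.907 − 2.451)/(0.5534 − (-0.7722)) = 0.344.
μ = 2.451 − (-0.7722)·0.344 = 2.717.

μ ≈ 2.717, σ ≈ 0.344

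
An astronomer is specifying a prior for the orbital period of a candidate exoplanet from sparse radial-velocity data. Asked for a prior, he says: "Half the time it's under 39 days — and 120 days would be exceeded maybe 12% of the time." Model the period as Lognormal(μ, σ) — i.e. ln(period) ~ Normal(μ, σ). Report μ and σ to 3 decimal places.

μ ≈ 3.664, σ ≈ 0.957

If T ~ Lognormal(μ,σ) then ln T ~ Normal(μ,σ), so the p-quantile of ln T is μ + z_p·σ.
ln(39) = 3.664 and ln(120) = 4.787; z_{0.5} = 0, z_{0.88} = 1.175.
σ = (4.787 − 3.664)/(1.175 − (0)) = 0.957.
μ = 3.664 − (0)·0.957 = 3.664.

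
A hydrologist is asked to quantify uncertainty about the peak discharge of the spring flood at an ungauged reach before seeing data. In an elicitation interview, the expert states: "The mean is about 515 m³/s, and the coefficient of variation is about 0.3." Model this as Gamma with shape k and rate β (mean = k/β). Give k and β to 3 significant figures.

k ≈ 11.1, β ≈ 0.0216

For Gamma(k, rate β): mean = k/β, variance = k/β², so CV = 1/√k.
CV = 0.3, hence k = 1/CV² = 11.1.
Then β = k/mean = 11.1/515 = 0.0216.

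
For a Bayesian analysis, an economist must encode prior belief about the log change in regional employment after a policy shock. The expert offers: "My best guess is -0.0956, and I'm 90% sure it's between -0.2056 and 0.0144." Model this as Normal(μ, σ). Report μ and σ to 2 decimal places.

A symmetric 90% interval runs μ ± z·σ with z = 1.645.
Half-width = 0.11, so σ = 0.11/1.645 = 0.07.
μ is the stated best guess, -0.10.

μ = -0.10, σ = 0.07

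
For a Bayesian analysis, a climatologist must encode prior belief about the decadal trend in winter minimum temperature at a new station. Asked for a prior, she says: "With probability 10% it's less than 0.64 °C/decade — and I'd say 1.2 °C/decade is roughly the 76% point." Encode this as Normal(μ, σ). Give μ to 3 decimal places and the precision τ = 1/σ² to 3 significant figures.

μ = 1.001, τ = 12.6

For Normal(μ,σ), the p-quantile is μ + z_p·σ. Here z_{0.1} = -1.282, z_{0.76} = 0.7063.
So 0.64 = μ − 1.282σ and 1.2 = μ + 0.7063σ.
Subtracting: σ = (1.2 − 0.64)/(0.7063 − (-1.282)) = 0.282.
Then μ = 0.64 − (-1.282)·0.282 = 1.001.
Precision τ = 1/σ² = 1/0.2817² = 12.6.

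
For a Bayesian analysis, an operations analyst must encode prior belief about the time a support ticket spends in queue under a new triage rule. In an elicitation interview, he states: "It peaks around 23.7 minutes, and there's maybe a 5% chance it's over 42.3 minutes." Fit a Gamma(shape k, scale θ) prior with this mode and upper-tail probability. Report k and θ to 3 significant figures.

k ≈ 9.31, θ ≈ 2.85

Gamma(k,θ) with k>1 has mode (k−1)θ, so θ = 23.7/(k−1).
Need P(X < 42.3) = 0.95 with θ tied to k this way. Start at k = 2, θ = 23.7: P(X<42.3) ≈ 0.533.
Too low — raise k to concentrate. Iterating converges to k ≈ 9.31.
Then θ = 23.7/(9.31−1) ≈ 2.85.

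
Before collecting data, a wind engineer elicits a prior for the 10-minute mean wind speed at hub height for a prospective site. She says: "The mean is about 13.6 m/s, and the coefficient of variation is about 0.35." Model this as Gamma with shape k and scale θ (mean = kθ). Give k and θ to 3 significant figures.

For Gamma(k, scale θ): mean = kθ, variance = kθ², so CV = 1/√k.
CV = 0.35, hence k = 1/CV² = 8.16.
Then θ = mean/k = 13.6/8.16 = 1.67.

k ≈ 8.16, θ ≈ 1.67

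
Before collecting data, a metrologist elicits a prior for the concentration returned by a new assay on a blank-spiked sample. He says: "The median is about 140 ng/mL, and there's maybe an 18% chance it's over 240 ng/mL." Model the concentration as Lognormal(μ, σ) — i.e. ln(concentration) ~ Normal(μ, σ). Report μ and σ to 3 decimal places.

μ ≈ 4.942, σ ≈ 0.589

If T ~ Lognormal(μ,σ) then ln T ~ Normal(μ,σ), so the p-quantile of ln T is μ + z_p·σ.
ln(140) = 4.942 and ln(240) = 5.481; z_{0.5} = 0, z_{0.82} = 0.9154.
σ = (5.481 − 4.942)/(0.9154 − (0)) = 0.589.
μ = 4.942 − (0)·0.589 = 4.942.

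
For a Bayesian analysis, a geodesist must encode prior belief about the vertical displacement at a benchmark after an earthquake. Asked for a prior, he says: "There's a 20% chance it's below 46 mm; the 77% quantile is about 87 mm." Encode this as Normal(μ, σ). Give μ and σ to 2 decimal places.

The p-quantile of Normal(μ,σ) is μ + z_p·σ, with z_{0.2} = -0.8416 and z_{0.77} = 0.7388.
Eliminate σ: μ = (z₂·x₁ − z₁·x₂)/(z₂ − z₁) = (0.7388·46 − (-0.8416)·87)/1.58 = 67.83.
Then σ = (x₂ − x₁)/(z₂ − z₁) = (87 − 46)/1.58 = 25.94.

μ = 67.83, σ = 25.94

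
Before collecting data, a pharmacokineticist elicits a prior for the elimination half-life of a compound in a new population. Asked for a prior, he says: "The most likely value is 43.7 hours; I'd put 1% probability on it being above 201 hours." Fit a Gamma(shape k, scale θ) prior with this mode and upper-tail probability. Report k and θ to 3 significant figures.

k ≈ 2.73, θ ≈ 25.3

Gamma(k,θ) with k>1 has mode (k−1)θ, so θ = 43.7/(k−1).
Need P(X < 201) = 0.99 with θ tied to k this way. Start at k = 2, θ = 43.7: P(X<201) ≈ 0.944.
Too low — raise k to concentrate. Iterating converges to k ≈ 2.73.
Then θ = 43.7/(2.73−1) ≈ 25.3.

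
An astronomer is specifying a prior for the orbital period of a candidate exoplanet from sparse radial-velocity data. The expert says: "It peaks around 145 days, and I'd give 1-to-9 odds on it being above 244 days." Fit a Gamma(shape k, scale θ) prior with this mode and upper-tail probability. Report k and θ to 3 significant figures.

Gamma(k,θ) with k>1 has mode (k−1)θ, so θ = 145/(k−1).
Need P(X < 244) = 0.9 with θ tied to k this way. Start at k = 2, θ = 145: P(X<244) ≈ 0.501.
Too low — raise k to concentrate. Iterating converges to k ≈ 7.98.
Then θ = 145/(7.98−1) ≈ 20.8.

k ≈ 7.98, θ ≈ 20.8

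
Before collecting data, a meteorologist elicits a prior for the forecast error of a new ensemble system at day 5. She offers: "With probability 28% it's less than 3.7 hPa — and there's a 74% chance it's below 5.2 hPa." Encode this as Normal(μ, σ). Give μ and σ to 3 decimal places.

μ = 4.413, σ = 1.223

For Normal(μ,σ), the p-quantile is μ + z_p·σ. Here z_{0.28} = -0.5828, z_{0.74} = 0.6433.
So 3.7 = μ − 0.5828σ and 5.2 = μ + 0.6433σ.
Subtracting: σ = (5.2 − 3.7)/(0.6433 − (-0.5828)) = 1.223.
Then μ = 3.7 − (-0.5828)·1.223 = 4.413.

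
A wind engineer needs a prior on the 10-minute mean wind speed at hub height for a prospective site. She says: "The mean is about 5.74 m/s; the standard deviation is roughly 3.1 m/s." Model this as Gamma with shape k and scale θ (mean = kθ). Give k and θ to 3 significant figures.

For Gamma(k, scale θ): mean = kθ, variance = kθ², so CV = 1/√k.
CV = SD/mean = 3.1/5.74 = 0.5401, hence k = 1/CV² = 3.43.
Then θ = mean/k = 5.74/3.43 = 1.67.

k ≈ 3.43, θ ≈ 1.67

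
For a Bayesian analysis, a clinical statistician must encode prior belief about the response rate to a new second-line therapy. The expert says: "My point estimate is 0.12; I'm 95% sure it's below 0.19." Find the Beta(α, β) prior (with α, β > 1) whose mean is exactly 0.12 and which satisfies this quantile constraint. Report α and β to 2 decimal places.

With mean 0.12 fixed, write α = 0.12s, β = 0.88s where s = α+β.
Need P(θ < 0.19) = 0.95 under Beta(0.12s, 0.88s). Normal approximation: (q−m)/√(m(1−m)/s) ≈ z_{0.95} = 1.64, so s ≈ 0.12·0.88·(1.64)²/(0.19−0.12)² = 58.3.
At s = 58.3: P(θ<0.19) ≈ 0.937. Adjusting to match 0.95 gives s ≈ 68.32.
So α = 0.12·68.32 ≈ 8.20, β = 0.88·68.32 ≈ 60.12.

α ≈ 8.20, β ≈ 60.12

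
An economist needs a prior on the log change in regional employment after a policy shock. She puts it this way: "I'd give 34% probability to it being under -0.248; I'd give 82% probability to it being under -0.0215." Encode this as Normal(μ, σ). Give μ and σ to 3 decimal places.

The p-quantile of Normal(μ,σ) is μ + z_p·σ, with z_{0.34} = -0.4125 and z_{0.82} = 0.9154.
Eliminate σ: μ = (z₂·x₁ − z₁·x₂)/(z₂ − z₁) = (0.9154·-0.248 − (-0.4125)·-0.0215)/1.328 = -0.178.
Then σ = (x₂ − x₁)/(z₂ − z₁) = (-0.0215 − -0.248)/1.328 = 0.171.

μ = -0.178, σ = 0.171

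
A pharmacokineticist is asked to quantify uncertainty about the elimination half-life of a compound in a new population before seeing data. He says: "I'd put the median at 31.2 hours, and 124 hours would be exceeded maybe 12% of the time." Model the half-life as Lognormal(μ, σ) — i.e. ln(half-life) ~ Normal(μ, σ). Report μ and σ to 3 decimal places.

If T ~ Lognormal(μ,σ) then ln T ~ Normal(μ,σ), so the p-quantile of ln T is μ + z_p·σ.
ln(31.2) = 3.44 and ln(124) = 4.82; z_{0.5} = 0, z_{0.88} = 1.175.
σ = (4.82 − 3.44)/(1.175 − (0)) = 1.174.
μ = 3.44 − (0)·1.174 = 3.440.

μ ≈ 3.440, σ ≈ 1.174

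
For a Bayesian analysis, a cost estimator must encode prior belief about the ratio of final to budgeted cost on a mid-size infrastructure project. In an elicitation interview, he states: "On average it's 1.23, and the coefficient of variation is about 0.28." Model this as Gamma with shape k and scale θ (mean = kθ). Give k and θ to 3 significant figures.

k ≈ 12.8, θ ≈ 0.0964

For Gamma(k, scale θ): mean = kθ, variance = kθ², so CV = 1/√k.
CV = 0.28, hence k = 1/CV² = 12.8.
Then θ = mean/k = 1.23/12.8 = 0.0964.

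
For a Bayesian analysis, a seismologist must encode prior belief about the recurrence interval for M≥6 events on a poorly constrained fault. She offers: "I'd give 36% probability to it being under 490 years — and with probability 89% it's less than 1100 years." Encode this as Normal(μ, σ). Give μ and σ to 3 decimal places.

For Normal(μ,σ), the p-quantile is μ + z_p·σ. Here z_{0.36} = -0.3585, z_{0.89} = 1.227.
So 490 = μ − 0.3585σ and 1100 = μ + 1.227σ.
Subtracting: σ = (1100 − 490)/(1.227 − (-0.3585)) = 384.861.
Then μ = 490 − (-0.3585)·384.861 = 627.957.

μ = 627.957, σ = 384.861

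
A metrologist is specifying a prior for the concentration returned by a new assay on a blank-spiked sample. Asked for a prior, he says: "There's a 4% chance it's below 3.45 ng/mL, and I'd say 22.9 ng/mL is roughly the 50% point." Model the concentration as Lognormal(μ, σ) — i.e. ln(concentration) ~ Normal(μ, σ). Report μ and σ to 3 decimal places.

μ ≈ 3.131, σ ≈ 1.081

If T ~ Lognormal(μ,σ) then ln T ~ Normal(μ,σ), so the p-quantile of ln T is μ + z_p·σ.
ln(3.45) = 1.238 and ln(22.9) = 3.131; z_{0.04} = -1.751, z_{0.5} = 0.
σ = (3.131 − 1.238)/(0 − (-1.751)) = 1.081.
μ = 1.238 − (-1.751)·1.081 = 3.131.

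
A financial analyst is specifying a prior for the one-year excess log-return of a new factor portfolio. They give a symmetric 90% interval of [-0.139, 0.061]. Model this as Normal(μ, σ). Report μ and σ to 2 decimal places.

μ = -0.04, σ = 0.06

A symmetric 90% interval runs μ ± z·σ with z = 1.645.
Half-width = 0.1, so σ = 0.1/1.645 = 0.06.
μ is the interval midpoint, -0.04.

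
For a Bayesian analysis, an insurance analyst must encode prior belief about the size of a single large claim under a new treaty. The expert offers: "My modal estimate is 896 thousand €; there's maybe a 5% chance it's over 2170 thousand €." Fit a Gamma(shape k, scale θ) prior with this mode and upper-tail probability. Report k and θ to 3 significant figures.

k ≈ 4.48, θ ≈ 257

Gamma(k,θ) with k>1 has mode (k−1)θ, so θ = 896/(k−1).
Need P(X < 2170) = 0.95 with θ tied to k this way. Start at k = 2, θ = 896: P(X<2170) ≈ 0.696.
Too low — raise k to concentrate. Iterating converges to k ≈ 4.48.
Then θ = 896/(4.48−1) ≈ 257.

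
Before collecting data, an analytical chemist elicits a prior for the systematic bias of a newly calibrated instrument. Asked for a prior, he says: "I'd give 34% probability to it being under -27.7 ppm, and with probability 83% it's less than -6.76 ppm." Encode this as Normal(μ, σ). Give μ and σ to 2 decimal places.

μ = -21.38, σ = 15.32

For Normal(μ,σ), the p-quantile is μ + z_p·σ. Here z_{0.34} = -0.4125, z_{0.83} = 0.9542.
So -27.7 = μ − 0.4125σ and -6.76 = μ + 0.9542σ.
Subtracting: σ = (-6.76 − -27.7)/(0.9542 − (-0.4125)) = 15.32.
Then μ = -27.7 − (-0.4125)·15.32 = -21.38.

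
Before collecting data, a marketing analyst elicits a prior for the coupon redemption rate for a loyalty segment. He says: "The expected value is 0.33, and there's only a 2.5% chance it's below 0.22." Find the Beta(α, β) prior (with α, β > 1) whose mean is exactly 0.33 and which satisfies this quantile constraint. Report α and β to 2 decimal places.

α ≈ 20.63, β ≈ 41.89

With mean 0.33 fixed, write α = 0.33s, β = 0.67s where s = α+β.
Need P(θ < 0.22) = 0.025 under Beta(0.33s, 0.67s). Normal approximation: (q−m)/√(m(1−m)/s) ≈ z_{0.025} = -1.96, so s ≈ 0.33·0.67·(-1.96)²/(0.22−0.33)² = 70.2.
At s = 70.2: P(θ<0.22) ≈ 0.019. Adjusting to match 0.025 gives s ≈ 62.52.
So α = 0.33·62.52 ≈ 20.63, β = 0.67·62.52 ≈ 41.89.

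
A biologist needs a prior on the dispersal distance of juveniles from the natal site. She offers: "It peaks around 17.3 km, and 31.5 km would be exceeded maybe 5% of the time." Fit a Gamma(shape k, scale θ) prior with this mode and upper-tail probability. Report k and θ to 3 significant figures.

k ≈ 8.76, θ ≈ 2.23

Gamma(k,θ) with k>1 has mode (k−1)θ, so θ = 17.3/(k−1).
Need P(X < 31.5) = 0.95 with θ tied to k this way. Start at k = 2, θ = 17.3: P(X<31.5) ≈ 0.543.
Too low — raise k to concentrate. Iterating converges to k ≈ 8.76.
Then θ = 17.3/(8.76−1) ≈ 2.23.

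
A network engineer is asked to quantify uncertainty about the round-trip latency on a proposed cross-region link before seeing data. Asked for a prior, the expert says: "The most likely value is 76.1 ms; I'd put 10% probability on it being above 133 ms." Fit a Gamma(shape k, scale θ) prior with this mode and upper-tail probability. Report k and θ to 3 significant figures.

k ≈ 7.09, θ ≈ 12.5

Gamma(k,θ) with k>1 has mode (k−1)θ, so θ = 76.1/(k−1).
Need P(X < 133) = 0.9 with θ tied to k this way. Start at k = 2, θ = 76.1: P(X<133) ≈ 0.521.
Too low — raise k to concentrate. Iterating converges to k ≈ 7.09.
Then θ = 76.1/(7.09−1) ≈ 12.5.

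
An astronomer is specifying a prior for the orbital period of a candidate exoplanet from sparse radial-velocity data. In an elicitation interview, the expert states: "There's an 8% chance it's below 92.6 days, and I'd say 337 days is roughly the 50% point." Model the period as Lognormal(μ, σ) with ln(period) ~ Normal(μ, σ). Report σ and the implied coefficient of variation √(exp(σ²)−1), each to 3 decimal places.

σ ≈ 0.919, CV ≈ 1.153

If T ~ Lognormal(μ,σ) then ln T ~ Normal(μ,σ), so the p-quantile of ln T is μ + z_p·σ.
ln(92.6) = 4.528 and ln(337) = 5.82; z_{0.08} = -1.405, z_{0.5} = 0.
σ = (5.82 − 4.528)/(0 − (-1.405)) = 0.919.
μ = 4.528 − (-1.405)·0.919 = 5.820.
CV = √(exp(σ²)−1) = √(exp(0.8453)−1) = 1.153.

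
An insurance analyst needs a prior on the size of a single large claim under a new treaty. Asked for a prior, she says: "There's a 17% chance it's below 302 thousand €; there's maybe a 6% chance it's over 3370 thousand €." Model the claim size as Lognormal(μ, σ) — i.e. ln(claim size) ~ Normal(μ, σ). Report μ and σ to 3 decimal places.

μ ≈ 6.628, σ ≈ 0.961

If T ~ Lognormal(μ,σ) then ln T ~ Normal(μ,σ), so the p-quantile of ln T is μ + z_p·σ.
ln(302) = 5.71 and ln(3370) = 8.123; z_{0.17} = -0.9542, z_{0.94} = 1.555.
σ = (8.123 − 5.71)/(1.555 − (-0.9542)) = 0.961.
μ = 5.71 − (-0.9542)·0.961 = 6.628.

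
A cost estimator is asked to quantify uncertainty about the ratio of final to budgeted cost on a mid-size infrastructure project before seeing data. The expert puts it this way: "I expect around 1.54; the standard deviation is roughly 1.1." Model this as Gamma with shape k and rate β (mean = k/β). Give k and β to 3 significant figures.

For Gamma(k, rate β): mean = k/β, variance = k/β², so CV = 1/√k.
CV = SD/mean = 1.1/1.54 = 0.7143, hence k = 1/CV² = 1.96.
Then β = k/mean = 1.96/1.54 = 1.27.

k ≈ 1.96, β ≈ 1.27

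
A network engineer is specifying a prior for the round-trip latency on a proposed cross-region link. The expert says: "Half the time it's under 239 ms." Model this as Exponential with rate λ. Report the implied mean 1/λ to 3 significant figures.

mean ≈ 345 ms

Exponential median = ln 2 / λ, so λ = ln 2 / 239.0 = 0.0029.
Mean = 1/λ = 345 ms.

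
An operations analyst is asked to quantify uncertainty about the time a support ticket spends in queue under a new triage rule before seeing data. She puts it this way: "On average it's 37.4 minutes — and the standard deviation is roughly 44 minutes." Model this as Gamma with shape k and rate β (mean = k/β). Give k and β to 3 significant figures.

For Gamma(k, rate β): mean = k/β, variance = k/β², so CV = 1/√k.
CV = SD/mean = 44/37.4 = 1.176, hence k = 1/CV² = 0.722.
Then β = k/mean = 0.722/37.4 = 0.0193.

k ≈ 0.722, β ≈ 0.0193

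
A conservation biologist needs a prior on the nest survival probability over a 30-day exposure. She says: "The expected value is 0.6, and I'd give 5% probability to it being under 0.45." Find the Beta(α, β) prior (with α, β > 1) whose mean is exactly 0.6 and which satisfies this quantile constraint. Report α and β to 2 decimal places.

With mean 0.6 fixed, write α = 0.6s, β = 0.4s where s = α+β.
Need P(θ < 0.45) = 0.05 under Beta(0.6s, 0.4s). Normal approximation: (q−m)/√(m(1−m)/s) ≈ z_{0.05} = -1.64, so s ≈ 0.6·0.4·(-1.64)²/(0.45−0.6)² = 28.9.
At s = 28.9: P(θ<0.45) ≈ 0.052. Adjusting to match 0.05 gives s ≈ 29.51.
So α = 0.6·29.51 ≈ 17.70, β = 0.4·29.51 ≈ 11.80.

α ≈ 17.70, β ≈ 11.80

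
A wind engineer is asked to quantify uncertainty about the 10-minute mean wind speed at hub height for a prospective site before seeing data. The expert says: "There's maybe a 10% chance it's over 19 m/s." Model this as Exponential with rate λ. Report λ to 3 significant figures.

λ ≈ 0.121

P(T > 19.0) = e^(−λ·19.0) = 0.1, so λ = −ln(0.1)/19.0 = 0.121.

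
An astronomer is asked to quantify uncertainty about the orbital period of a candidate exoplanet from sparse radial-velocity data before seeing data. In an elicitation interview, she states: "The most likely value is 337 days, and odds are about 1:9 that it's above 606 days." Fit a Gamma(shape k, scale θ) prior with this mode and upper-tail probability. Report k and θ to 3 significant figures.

k ≈ 6.53, θ ≈ 61

Gamma(k,θ) with k>1 has mode (k−1)θ, so θ = 337/(k−1).
Need P(X < 606) = 0.9 with θ tied to k this way. Start at k = 2, θ = 337: P(X<606) ≈ 0.537.
Too low — raise k to concentrate. Iterating converges to k ≈ 6.53.
Then θ = 337/(6.53−1) ≈ 61.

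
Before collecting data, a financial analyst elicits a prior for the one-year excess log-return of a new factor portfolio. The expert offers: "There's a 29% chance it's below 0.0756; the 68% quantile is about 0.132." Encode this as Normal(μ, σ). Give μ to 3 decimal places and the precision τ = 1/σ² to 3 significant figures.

μ = 0.106, τ = 328

For Normal(μ,σ), the p-quantile is μ + z_p·σ. Here z_{0.29} = -0.5534, z_{0.68} = 0.4677.
So 0.0756 = μ − 0.5534σ and 0.132 = μ + 0.4677σ.
Subtracting: σ = (0.132 − 0.0756)/(0.4677 − (-0.5534)) = 0.055.
Then μ = 0.0756 − (-0.5534)·0.055 = 0.106.
Precision τ = 1/σ² = 1/0.05524² = 328.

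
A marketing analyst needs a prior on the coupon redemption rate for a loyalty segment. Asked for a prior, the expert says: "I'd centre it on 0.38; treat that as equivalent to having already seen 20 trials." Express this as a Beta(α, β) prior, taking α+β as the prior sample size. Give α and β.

α = 7.6, β = 12.4

Under the effective-sample-size interpretation, Beta(α, β) has prior mean α/(α+β) and prior sample size α+β.
So α+β = 20 and α/(α+β) = 0.38, giving α = 0.38·20 = 7.6 and β = 20 − 7.6 = 12.4.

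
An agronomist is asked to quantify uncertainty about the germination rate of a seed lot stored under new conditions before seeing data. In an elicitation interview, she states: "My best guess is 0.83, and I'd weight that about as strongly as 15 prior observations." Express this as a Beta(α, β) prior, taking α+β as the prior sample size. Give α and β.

α = 12.45, β = 2.55

Under the effective-sample-size interpretation, Beta(α, β) has prior mean α/(α+β) and prior sample size α+β.
So α+β = 15 and α/(α+β) = 0.83, giving α = 0.83·15 = 12.45 and β = 15 − 12.45 = 2.55.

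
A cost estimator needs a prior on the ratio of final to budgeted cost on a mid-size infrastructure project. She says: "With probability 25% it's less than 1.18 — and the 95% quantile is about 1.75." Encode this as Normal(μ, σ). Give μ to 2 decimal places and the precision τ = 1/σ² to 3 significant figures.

μ = 1.35, τ = 16.6

For Normal(μ,σ), the p-quantile is μ + z_p·σ. Here z_{0.25} = -0.6745, z_{0.95} = 1.645.
So 1.18 = μ − 0.6745σ and 1.75 = μ + 1.645σ.
Subtracting: σ = (1.75 − 1.18)/(1.645 − (-0.6745)) = 0.25.
Then μ = 1.18 − (-0.6745)·0.25 = 1.35.
Precision τ = 1/σ² = 1/0.2458² = 16.6.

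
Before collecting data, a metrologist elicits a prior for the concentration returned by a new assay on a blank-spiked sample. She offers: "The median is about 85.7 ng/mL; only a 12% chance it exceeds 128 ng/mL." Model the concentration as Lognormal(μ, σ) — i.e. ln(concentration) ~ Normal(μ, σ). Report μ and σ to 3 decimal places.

μ ≈ 4.451, σ ≈ 0.341

If T ~ Lognormal(μ,σ) then ln T ~ Normal(μ,σ), so the p-quantile of ln T is μ + z_p·σ.
ln(85.7) = 4.451 and ln(128) = 4.852; z_{0.5} = 0, z_{0.88} = 1.175.
σ = (4.852 − 4.451)/(1.175 − (0)) = 0.341.
μ = 4.451 − (0)·0.341 = 4.451.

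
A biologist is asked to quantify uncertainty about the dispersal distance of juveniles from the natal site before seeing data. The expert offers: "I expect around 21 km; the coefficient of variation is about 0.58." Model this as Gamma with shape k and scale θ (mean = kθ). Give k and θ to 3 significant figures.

k ≈ 2.97, θ ≈ 7.06

For Gamma(k, scale θ): mean = kθ, variance = kθ², so CV = 1/√k.
CV = 0.58, hence k = 1/CV² = 2.97.
Then θ = mean/k = 21/2.97 = 7.06.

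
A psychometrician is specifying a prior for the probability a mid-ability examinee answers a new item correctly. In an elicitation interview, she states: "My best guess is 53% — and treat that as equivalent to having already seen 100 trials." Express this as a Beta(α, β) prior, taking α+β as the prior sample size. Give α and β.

α = 53, β = 47

Under the effective-sample-size interpretation, Beta(α, β) has prior mean α/(α+β) and prior sample size α+β.
So α+β = 100 and α/(α+β) = 0.53, giving α = 0.53·100 = 53 and β = 100 − 53 = 47.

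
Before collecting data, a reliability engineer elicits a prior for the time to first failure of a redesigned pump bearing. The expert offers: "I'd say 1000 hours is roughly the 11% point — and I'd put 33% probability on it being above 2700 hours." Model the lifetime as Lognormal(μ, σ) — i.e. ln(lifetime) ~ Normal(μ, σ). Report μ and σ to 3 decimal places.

μ ≈ 7.639, σ ≈ 0.596

If T ~ Lognormal(μ,σ) then ln T ~ Normal(μ,σ), so the p-quantile of ln T is μ + z_p·σ.
ln(1000) = 6.908 and ln(2700) = 7.901; z_{0.11} = -1.227, z_{0.67} = 0.4399.
σ = (7.901 − 6.908)/(0.4399 − (-1.227)) = 0.596.
μ = 6.908 − (-1.227)·0.596 = 7.639.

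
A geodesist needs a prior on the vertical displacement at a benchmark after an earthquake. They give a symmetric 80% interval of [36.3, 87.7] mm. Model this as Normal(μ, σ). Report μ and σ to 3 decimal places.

μ = 62.000, σ = 20.054

A symmetric 80% interval runs μ ± z·σ with z = 1.282.
Half-width = 25.7, so σ = 25.7/1.282 = 20.054.
μ is the interval midpoint, 62.000.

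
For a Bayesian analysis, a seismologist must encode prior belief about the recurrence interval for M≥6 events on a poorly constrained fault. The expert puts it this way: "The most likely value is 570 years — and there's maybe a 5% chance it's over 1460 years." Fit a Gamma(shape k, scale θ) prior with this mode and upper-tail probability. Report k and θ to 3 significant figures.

k ≈ 4.06, θ ≈ 186

Gamma(k,θ) with k>1 has mode (k−1)θ, so θ = 570/(k−1).
Need P(X < 1460) = 0.95 with θ tied to k this way. Start at k = 2, θ = 570: P(X<1460) ≈ 0.725.
Too low — raise k to concentrate. Iterating converges to k ≈ 4.06.
Then θ = 570/(4.06−1) ≈ 186.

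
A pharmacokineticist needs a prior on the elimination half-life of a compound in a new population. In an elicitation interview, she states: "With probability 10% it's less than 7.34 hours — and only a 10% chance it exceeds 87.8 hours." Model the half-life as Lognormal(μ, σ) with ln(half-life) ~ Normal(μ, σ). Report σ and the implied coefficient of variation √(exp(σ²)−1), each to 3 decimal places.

σ ≈ 0.968, CV ≈ 1.246

If T ~ Lognormal(μ,σ) then ln T ~ Normal(μ,σ), so the p-quantile of ln T is μ + z_p·σ.
ln(7.34) = 1.993 and ln(87.8) = 4.475; z_{0.1} = -1.282, z_{0.9} = 1.282.
σ = (4.475 − 1.993)/(1.282 − (-1.282)) = 0.968.
μ = 1.993 − (-1.282)·0.968 = 3.234.
CV = √(exp(σ²)−1) = √(exp(0.9375)−1) = 1.246.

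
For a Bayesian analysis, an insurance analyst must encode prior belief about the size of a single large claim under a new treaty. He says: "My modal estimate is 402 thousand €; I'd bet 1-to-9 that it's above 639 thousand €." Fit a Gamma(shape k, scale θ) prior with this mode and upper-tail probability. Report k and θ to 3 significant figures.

Gamma(k,θ) with k>1 has mode (k−1)θ, so θ = 402/(k−1).
Need P(X < 639) = 0.9 with θ tied to k this way. Start at k = 2, θ = 402: P(X<639) ≈ 0.472.
Too low — raise k to concentrate. Iterating converges to k ≈ 9.74.
Then θ = 402/(9.74−1) ≈ 46.

k ≈ 9.74, θ ≈ 46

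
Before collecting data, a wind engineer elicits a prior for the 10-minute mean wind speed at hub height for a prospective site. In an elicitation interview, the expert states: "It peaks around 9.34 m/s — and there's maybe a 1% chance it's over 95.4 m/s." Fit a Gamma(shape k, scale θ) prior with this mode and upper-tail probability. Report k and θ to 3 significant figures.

Gamma(k,θ) with k>1 has mode (k−1)θ, so θ = 9.34/(k−1).
Need P(X < 95.4) = 0.99 with θ tied to k this way. Start at k = 2, θ = 9.34: P(X<95.4) ≈ 1.000.
Too high — lower k to spread out. Iterating converges to k ≈ 1.57.
Then θ = 9.34/(1.57−1) ≈ 16.4.

k ≈ 1.57, θ ≈ 16.4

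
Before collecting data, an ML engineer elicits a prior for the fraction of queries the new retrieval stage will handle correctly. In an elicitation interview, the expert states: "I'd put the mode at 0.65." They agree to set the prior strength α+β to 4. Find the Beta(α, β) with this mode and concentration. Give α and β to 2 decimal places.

α = 2.30, β = 1.70

For α,β > 1 the Beta mode is (α−1)/(α+β−2). With α+β = 4, the mode is (α−1)/2.
Set (α−1)/2 = 0.65 → α = 1 + 0.65·2 = 2.30.
β = 4 − α = 1.70.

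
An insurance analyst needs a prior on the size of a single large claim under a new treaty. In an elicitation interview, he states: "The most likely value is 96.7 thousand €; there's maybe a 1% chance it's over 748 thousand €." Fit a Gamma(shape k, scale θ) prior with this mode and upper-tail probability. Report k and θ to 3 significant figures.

Gamma(k,θ) with k>1 has mode (k−1)θ, so θ = 96.7/(k−1).
Need P(X < 748) = 0.99 with θ tied to k this way. Start at k = 2, θ = 96.7: P(X<748) ≈ 0.996.
Too high — lower k to spread out. Iterating converges to k ≈ 1.81.
Then θ = 96.7/(1.81−1) ≈ 119.

k ≈ 1.81, θ ≈ 119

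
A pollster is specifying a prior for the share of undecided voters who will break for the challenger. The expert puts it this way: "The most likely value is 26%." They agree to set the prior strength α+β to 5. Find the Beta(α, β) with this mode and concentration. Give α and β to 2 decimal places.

For α,β > 1 the Beta mode is (α−1)/(α+β−2). With α+β = 5, the mode is (α−1)/3.
Set (α−1)/3 = 0.26 → α = 1 + 0.26·3 = 1.78.
β = 5 − α = 3.22.

α = 1.78, β = 3.22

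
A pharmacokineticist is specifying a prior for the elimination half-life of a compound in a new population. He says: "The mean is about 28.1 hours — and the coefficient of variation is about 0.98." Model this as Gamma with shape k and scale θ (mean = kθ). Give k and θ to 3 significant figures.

k ≈ 1.04, θ ≈ 27

For Gamma(k, scale θ): mean = kθ, variance = kθ², so CV = 1/√k.
CV = 0.98, hence k = 1/CV² = 1.04.
Then θ = mean/k = 28.1/1.04 = 27.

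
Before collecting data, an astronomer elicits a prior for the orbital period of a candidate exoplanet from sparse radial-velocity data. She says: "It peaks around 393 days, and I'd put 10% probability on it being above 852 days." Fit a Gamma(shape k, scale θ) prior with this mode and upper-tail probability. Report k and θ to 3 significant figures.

Gamma(k,θ) with k>1 has mode (k−1)θ, so θ = 393/(k−1).
Need P(X < 852) = 0.9 with θ tied to k this way. Start at k = 2, θ = 393: P(X<852) ≈ 0.638.
Too low — raise k to concentrate. Iterating converges to k ≈ 4.21.
Then θ = 393/(4.21−1) ≈ 122.

k ≈ 4.21, θ ≈ 122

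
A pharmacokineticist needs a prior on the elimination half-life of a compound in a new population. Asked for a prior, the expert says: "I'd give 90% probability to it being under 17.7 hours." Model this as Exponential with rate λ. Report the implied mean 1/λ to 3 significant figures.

P(T < 17.7) = 1 − e^(−λ·17.7) = 0.9, so λ = −ln(1−0.9)/17.7 = −ln(0.1)/17.7 = 0.13.
Mean = 1/λ = 7.69 hours.

mean ≈ 7.69 hours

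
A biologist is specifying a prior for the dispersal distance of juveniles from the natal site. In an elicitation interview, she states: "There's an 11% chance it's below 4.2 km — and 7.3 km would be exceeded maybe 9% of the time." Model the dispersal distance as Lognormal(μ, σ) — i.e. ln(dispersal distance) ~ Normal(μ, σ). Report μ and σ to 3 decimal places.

If T ~ Lognormal(μ,σ) then ln T ~ Normal(μ,σ), so the p-quantile of ln T is μ + z_p·σ.
ln(4.2) = 1.435 and ln(7.3) = 1.988; z_{0.11} = -1.227, z_{0.91} = 1.341.
σ = (1.988 − 1.435)/(1.341 − (-1.227)) = 0.215.
μ = 1.435 − (-1.227)·0.215 = 1.699.

μ ≈ 1.699, σ ≈ 0.215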